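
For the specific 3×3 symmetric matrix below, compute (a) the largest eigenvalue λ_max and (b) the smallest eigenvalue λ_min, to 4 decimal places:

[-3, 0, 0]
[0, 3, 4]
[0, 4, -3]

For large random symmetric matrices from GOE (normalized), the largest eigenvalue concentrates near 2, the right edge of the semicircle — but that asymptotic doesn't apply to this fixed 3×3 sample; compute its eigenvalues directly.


Since M is real symmetric, all three eigenvalues are real; they are the roots of det(λI − M) = λ³ − (tr M) λ² + s λ − det M, where s is the sum of the principal 2×2 minors.
tr M = -3 + 3 + (-3) = -3.
s = ((-3)·3 − 0²) + ((-3)·(-3) − 0²) + (3·(-3) − 4²) = -9 + 9 + (-25) = -25.
det M (expand along row 1) = (-3)·(-25) − 0·0 + 0·0 = 75.
Characteristic polynomial: λ³ + 3λ² − 25λ − 75 = 0.
Substitute λ = y + (tr M)/3 = y − 1.000000 to remove the quadratic term: y³ + p·y + q = 0 with p = s − (tr M)²/3 = -28.000000 and q = −2(tr M)³/27 + (tr M)·s/3 − det M = -48.000000.
Three real roots ⇒ use the trigonometric (Viète) form: r = 2√(−p/3) = 6.110101, φ = arccos(3q/(p·r)) = arccos(0.841698) = 0.570377 rad.
y_k = r·cos(φ/3 − 2πk/3) for k = 0, 1, 2 gives y = 6.000000, -2.000000, -4.000000.
λ_k = y_k − 1.000000 gives λ = 5.0000, -3.0000, -5.0000 (check: the sum is -3.0000 = tr M).

Hence λ_max = 5.0000 and λ_min = -5.0000.


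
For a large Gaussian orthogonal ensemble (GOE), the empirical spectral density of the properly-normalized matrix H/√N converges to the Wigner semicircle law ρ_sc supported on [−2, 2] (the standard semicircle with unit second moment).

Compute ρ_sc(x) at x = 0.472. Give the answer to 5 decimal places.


ρ_sc(x) = (1/(2π)) √(4 − x²). With x = 0.472:
  4 − x² = 4 − (0.472)² = 4 − 0.222784 = 3.777216.
  √(4 − x²) = 1.943506.
  1/(2π) = 0.159155.
  ρ_sc(0.472) = 0.159155 · 1.943506 = 0.309319.

Rounded to 5 decimal places: ρ_sc(0.472) ≈ 0.30932.


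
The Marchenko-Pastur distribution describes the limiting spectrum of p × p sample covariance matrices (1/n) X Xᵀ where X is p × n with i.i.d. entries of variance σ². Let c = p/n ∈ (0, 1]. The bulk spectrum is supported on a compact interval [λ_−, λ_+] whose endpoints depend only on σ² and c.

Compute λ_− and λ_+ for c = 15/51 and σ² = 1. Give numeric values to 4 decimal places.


c = 15/51 = 0.294118; √c = 0.542326.
λ_− = σ² (1 − √c)² = 1 · (1 − 0.542326)² = 1 · (0.457674)² = 0.209465.
λ_+ = σ² (1 + √c)² = 1 · (1 + 0.542326)² = 1 · (1.542326)² = 2.378770.

Rounded to 4 decimal places: λ_− ≈ 0.2095, λ_+ ≈ 2.3788.


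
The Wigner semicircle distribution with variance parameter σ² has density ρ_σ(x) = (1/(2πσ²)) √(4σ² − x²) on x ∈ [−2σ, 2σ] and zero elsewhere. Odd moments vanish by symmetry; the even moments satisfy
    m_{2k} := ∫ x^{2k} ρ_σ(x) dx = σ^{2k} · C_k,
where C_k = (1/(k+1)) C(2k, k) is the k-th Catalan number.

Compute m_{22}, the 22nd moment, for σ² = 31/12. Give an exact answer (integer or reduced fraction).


By the scaled semicircle moment identity, m_{2k} = σ^{2k} · C_k with k = 11.
C_11 = (1/(k+1)) · C(2k, k) = (1/12) · C(22, 11) = (1/12) · 705432 = 58786.
σ^{2k} = (σ²)^k = (31/12)^11 = 25408476896404831/743008370688.

Therefore m_{22} = σ^{22} · C_11 = (25408476896404831/743008370688) · 58786 = 746831361416027197583/371504185344.


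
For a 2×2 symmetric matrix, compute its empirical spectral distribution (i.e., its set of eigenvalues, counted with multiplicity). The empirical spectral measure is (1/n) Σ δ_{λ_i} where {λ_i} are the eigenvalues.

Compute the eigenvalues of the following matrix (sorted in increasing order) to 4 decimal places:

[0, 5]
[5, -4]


Since M is real symmetric, both eigenvalues are real; they are the roots of det(λI − M) = λ² − (tr M) λ + det M.
tr M = 0 + (-4) = -4.
det M = 0·(-4) − 5² = 0 − 25 = -25.
Characteristic polynomial: λ² + 4λ − 25 = 0.
Discriminant Δ = (tr M)² − 4·det M = 16 − (-100) = 116; √Δ = 10.770330.
λ = (tr M ± √Δ)/2 = (-4 ± 10.770330)/2, giving (tr M − √Δ)/2 = -7.3852 and (tr M + √Δ)/2 = 3.3852.

Eigenvalues sorted in increasing order: [-7.3852, 3.3852].


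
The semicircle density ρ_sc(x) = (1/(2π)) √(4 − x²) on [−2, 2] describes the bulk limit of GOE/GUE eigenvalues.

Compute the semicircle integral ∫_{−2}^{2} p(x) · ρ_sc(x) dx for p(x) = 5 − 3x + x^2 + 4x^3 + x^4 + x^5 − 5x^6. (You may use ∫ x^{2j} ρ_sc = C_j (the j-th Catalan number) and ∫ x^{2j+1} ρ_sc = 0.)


Write p(x) = Σ a_i x^i, split into monomials and integrate each against ρ_sc separately.
Using ∫ x^{2j} ρ_sc = C_j = (1/(j+1)) C(2j, j) (Catalan numbers) and ∫ x^{2j+1} ρ_sc = 0 (odd monomials vanish by symmetry):
  i = 0 (even): a_0 · C_{0} = 5 · 1 = 5
  i = 1 (odd): ∫ x^1 ρ_sc = 0 (vanishes)
  i = 2 (even): a_2 · C_{1} = 1 · 1 = 1
  i = 3 (odd): ∫ x^3 ρ_sc = 0 (vanishes)
  i = 4 (even): a_4 · C_{2} = 1 · 2 = 2
  i = 5 (odd): ∫ x^5 ρ_sc = 0 (vanishes)
  i = 6 (even): a_6 · C_{3} = -5 · 5 = -25

Summing the contributions: ∫_{−2}^{2} p(x) ρ_sc(x) dx = 5 + 1 + 2 + (-25) = -17.


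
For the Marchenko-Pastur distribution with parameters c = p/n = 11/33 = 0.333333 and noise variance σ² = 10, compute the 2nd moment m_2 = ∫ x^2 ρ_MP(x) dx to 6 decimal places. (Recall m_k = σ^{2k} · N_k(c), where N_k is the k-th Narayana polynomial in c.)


E[X²] = σ⁴ (1 + c) (second MP moment). With σ² = 10 (so σ⁴ = 100) and c = 11/33 = 0.333333: E[X²] = 100 · (1 + 0.333333) = 100 · 1.333333.

So E[X^2] = 133.333333.


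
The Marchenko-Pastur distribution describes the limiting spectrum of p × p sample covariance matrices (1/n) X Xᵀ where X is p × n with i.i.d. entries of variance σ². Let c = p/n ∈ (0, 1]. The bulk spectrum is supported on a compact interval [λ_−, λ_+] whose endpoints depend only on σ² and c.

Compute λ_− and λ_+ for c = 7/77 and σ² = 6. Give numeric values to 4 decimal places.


c = 7/77 = 0.090909; √c = 0.301511.
λ_− = σ² (1 − √c)² = 6 · (1 − 0.301511)² = 6 · (0.698489)² = 2.927318.
λ_+ = σ² (1 + √c)² = 6 · (1 + 0.301511)² = 6 · (1.301511)² = 10.163591.

Rounded to 4 decimal places: λ_− ≈ 2.9273, λ_+ ≈ 10.1636.


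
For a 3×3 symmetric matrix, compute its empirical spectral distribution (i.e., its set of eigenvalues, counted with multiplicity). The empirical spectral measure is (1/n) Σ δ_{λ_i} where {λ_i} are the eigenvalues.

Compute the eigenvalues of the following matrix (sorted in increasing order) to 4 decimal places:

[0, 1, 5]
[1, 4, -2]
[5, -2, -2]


Since M is real symmetric, all three eigenvalues are real; they are the roots of det(λI − M) = λ³ − (tr M) λ² + s λ − det M, where s is the sum of the principal 2×2 minors.
tr M = 0 + 4 + (-2) = 2.
s = (0·4 − 1²) + (0·(-2) − 5²) + (4·(-2) − (-2)²) = -1 + (-25) + (-12) = -38.
det M (expand along row 1) = 0·(-12) − 1·8 + 5·(-22) = -118.
Characteristic polynomial: λ³ − 2λ² − 38λ + 118 = 0.
Substitute λ = y + (tr M)/3 = y + 0.666667 to remove the quadratic term: y³ + p·y + q = 0 with p = s − (tr M)²/3 = -39.333333 and q = −2(tr M)³/27 + (tr M)·s/3 − det M = 92.074074.
Three real roots ⇒ use the trigonometric (Viète) form: r = 2√(−p/3) = 7.241854, φ = arccos(3q/(p·r)) = arccos(-0.969724) = 2.894894 rad.
y_k = r·cos(φ/3 − 2πk/3) for k = 0, 1, 2 gives y = 4.123844, 3.093538, -7.217382.
λ_k = y_k + 0.666667 gives λ = 4.7905, 3.7602, -6.5507 (check: the sum is 2.0000 = tr M).

Eigenvalues sorted in increasing order: [-6.5507, 3.7602, 4.7905].


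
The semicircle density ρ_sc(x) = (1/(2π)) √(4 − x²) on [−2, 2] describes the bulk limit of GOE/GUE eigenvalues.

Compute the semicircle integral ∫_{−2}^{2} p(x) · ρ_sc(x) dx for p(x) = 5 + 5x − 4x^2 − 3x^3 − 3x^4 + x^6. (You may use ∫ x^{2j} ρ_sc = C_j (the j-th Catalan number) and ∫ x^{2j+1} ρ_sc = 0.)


Write p(x) = Σ a_i x^i, split into monomials and integrate each against ρ_sc separately.
Using ∫ x^{2j} ρ_sc = C_j = (1/(j+1)) C(2j, j) (Catalan numbers) and ∫ x^{2j+1} ρ_sc = 0 (odd monomials vanish by symmetry):
  i = 0 (even): a_0 · C_{0} = 5 · 1 = 5
  i = 1 (odd): ∫ x^1 ρ_sc = 0 (vanishes)
  i = 2 (even): a_2 · C_{1} = -4 · 1 = -4
  i = 3 (odd): ∫ x^3 ρ_sc = 0 (vanishes)
  i = 4 (even): a_4 · C_{2} = -3 · 2 = -6
  i = 6 (even): a_6 · C_{3} = 1 · 5 = 5

Summing the contributions: ∫_{−2}^{2} p(x) ρ_sc(x) dx = 5 + (-4) + (-6) + 5 = 0.


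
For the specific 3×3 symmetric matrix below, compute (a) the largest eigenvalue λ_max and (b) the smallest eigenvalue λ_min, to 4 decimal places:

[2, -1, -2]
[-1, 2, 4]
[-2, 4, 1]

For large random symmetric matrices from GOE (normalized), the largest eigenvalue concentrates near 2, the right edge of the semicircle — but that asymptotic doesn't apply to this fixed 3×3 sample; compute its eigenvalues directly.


Since M is real symmetric, all three eigenvalues are real; they are the roots of det(λI − M) = λ³ − (tr M) λ² + s λ − det M, where s is the sum of the principal 2×2 minors.
tr M = 2 + 2 + 1 = 5.
s = (2·2 − (-1)²) + (2·1 − (-2)²) + (2·1 − 4²) = 3 + (-2) + (-14) = -13.
det M (expand along row 1) = 2·(-14) − (-1)·7 + (-2)·0 = -21.
Characteristic polynomial: λ³ − 5λ² − 13λ + 21 = 0.
Substitute λ = y + (tr M)/3 = y + 1.666667 to remove the quadratic term: y³ + p·y + q = 0 with p = s − (tr M)²/3 = -21.333333 and q = −2(tr M)³/27 + (tr M)·s/3 − det M = -9.925926.
Three real roots ⇒ use the trigonometric (Viète) form: r = 2√(−p/3) = 5.333333, φ = arccos(3q/(p·r)) = arccos(0.261719) = 1.305994 rad.
y_k = r·cos(φ/3 − 2πk/3) for k = 0, 1, 2 gives y = 4.835895, -0.470149, -4.365746.
λ_k = y_k + 1.666667 gives λ = 6.5026, 1.1965, -2.6991 (check: the sum is 5.0000 = tr M).

Hence λ_max = 6.5026 and λ_min = -2.6991.


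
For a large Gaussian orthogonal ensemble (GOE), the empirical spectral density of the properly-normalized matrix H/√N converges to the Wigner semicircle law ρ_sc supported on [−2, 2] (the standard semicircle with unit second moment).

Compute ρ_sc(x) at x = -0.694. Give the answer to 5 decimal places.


ρ_sc(x) = (1/(2π)) √(4 − x²). With x = -0.694:
  4 − x² = 4 − (-0.694)² = 4 − 0.481636 = 3.518364.
  √(4 − x²) = 1.875730.
  1/(2π) = 0.159155.
  ρ_sc(-0.694) = 0.159155 · 1.875730 = 0.298532.

Rounded to 5 decimal places: ρ_sc(-0.694) ≈ 0.29853.


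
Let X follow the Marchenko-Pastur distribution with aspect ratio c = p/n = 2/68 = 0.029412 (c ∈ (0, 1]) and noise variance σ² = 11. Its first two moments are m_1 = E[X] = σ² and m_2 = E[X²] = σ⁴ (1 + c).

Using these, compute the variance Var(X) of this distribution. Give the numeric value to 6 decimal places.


m_1 = E[X] = σ² = 11, so m_1² = 121.
m_2 = E[X²] = σ⁴ (1 + c) = 121 · (1 + 0.029412) = 121 · 1.029412 = 124.558824.
(Note m_2 − m_1² simplifies to c · σ⁴ = 0.029412 · 121.)

Var(X) = m_2 − m_1² = 124.558824 − 121 = 3.558824.


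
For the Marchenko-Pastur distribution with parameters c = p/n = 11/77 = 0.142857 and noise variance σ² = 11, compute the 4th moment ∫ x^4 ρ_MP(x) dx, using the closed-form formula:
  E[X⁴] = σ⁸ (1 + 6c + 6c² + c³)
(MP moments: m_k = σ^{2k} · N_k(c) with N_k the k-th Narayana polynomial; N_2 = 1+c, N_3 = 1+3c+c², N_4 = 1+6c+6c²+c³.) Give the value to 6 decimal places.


E[X⁴] = σ⁸ (1 + 6c + 6c² + c³) (fourth MP moment). With σ² = 11 (so σ⁸ = 14641) and c = 11/77 = 0.142857: E[X⁴] = 14641 · (1 + 6·0.142857 + 6·(0.142857)² + (0.142857)³) = 14641 · 1.982507.

So E[X^4] = 29025.889213.


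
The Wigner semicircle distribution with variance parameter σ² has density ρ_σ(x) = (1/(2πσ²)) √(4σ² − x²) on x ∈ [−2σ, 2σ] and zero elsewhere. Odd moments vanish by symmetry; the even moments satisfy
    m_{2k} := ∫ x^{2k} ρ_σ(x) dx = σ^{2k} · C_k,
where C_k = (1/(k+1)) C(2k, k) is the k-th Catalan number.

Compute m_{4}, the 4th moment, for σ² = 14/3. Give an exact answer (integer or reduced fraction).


By the scaled semicircle moment identity, m_{2k} = σ^{2k} · C_k with k = 2.
C_2 = (1/(k+1)) · C(2k, k) = (1/3) · C(4, 2) = (1/3) · 6 = 2.
σ^{2k} = (σ²)^k = (14/3)^2 = 196/9.

Therefore m_{4} = σ^{4} · C_2 = (196/9) · 2 = 392/9.


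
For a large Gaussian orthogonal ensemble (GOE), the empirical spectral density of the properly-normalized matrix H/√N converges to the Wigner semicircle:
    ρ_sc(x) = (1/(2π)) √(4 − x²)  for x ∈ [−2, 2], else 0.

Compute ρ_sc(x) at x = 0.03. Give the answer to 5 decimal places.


ρ_sc(x) = (1/(2π)) √(4 − x²). With x = 0.03:
  4 − x² = 4 − (0.03)² = 4 − 0.000900 = 3.999100.
  √(4 − x²) = 1.999775.
  1/(2π) = 0.159155.
  ρ_sc(0.03) = 0.159155 · 1.999775 = 0.318274.

Rounded to 5 decimal places: ρ_sc(0.03) ≈ 0.31827.


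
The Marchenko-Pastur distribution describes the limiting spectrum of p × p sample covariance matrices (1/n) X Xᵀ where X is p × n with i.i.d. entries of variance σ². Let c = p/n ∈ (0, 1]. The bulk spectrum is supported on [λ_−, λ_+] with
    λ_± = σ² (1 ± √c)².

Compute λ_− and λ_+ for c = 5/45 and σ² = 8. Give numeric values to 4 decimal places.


c = 5/45 = 0.111111; √c = 0.333333.
λ_− = σ² (1 − √c)² = 8 · (1 − 0.333333)² = 8 · (0.666667)² = 3.555556.
λ_+ = σ² (1 + √c)² = 8 · (1 + 0.333333)² = 8 · (1.333333)² = 14.222222.

Rounded to 4 decimal places: λ_− ≈ 3.5556, λ_+ ≈ 14.2222.


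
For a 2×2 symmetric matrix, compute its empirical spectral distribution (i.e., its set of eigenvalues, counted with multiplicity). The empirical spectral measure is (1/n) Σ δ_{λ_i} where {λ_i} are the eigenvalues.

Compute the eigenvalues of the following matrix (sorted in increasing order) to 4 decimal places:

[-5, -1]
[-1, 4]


Since M is real symmetric, both eigenvalues are real; they are the roots of det(λI − M) = λ² − (tr M) λ + det M.
tr M = -5 + 4 = -1.
det M = (-5)·4 − (-1)² = -20 − 1 = -21.
Characteristic polynomial: λ² + λ − 21 = 0.
Discriminant Δ = (tr M)² − 4·det M = 1 − (-84) = 85; √Δ = 9.219544.
λ = (tr M ± √Δ)/2 = (-1 ± 9.219544)/2, giving (tr M − √Δ)/2 = -5.1098 and (tr M + √Δ)/2 = 4.1098.

Eigenvalues sorted in increasing order: [-5.1098, 4.1098].


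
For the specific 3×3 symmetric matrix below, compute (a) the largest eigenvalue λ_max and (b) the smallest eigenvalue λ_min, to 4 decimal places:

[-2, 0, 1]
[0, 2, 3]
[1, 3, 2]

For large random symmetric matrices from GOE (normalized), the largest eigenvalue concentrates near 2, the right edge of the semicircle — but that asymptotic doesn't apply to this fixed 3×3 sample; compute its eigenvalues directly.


Since M is real symmetric, all three eigenvalues are real; they are the roots of det(λI − M) = λ³ − (tr M) λ² + s λ − det M, where s is the sum of the principal 2×2 minors.
tr M = -2 + 2 + 2 = 2.
s = ((-2)·2 − 0²) + ((-2)·2 − 1²) + (2·2 − 3²) = -4 + (-5) + (-5) = -14.
det M (expand along row 1) = (-2)·(-5) − 0·(-3) + 1·(-2) = 8.
Characteristic polynomial: λ³ − 2λ² − 14λ − 8 = 0.
Substitute λ = y + (tr M)/3 = y + 0.666667 to remove the quadratic term: y³ + p·y + q = 0 with p = s − (tr M)²/3 = -15.333333 and q = −2(tr M)³/27 + (tr M)·s/3 − det M = -17.925926.
Three real roots ⇒ use the trigonometric (Viète) form: r = 2√(−p/3) = 4.521553, φ = arccos(3q/(p·r)) = arccos(0.775673) = 0.683016 rad.
y_k = r·cos(φ/3 − 2πk/3) for k = 0, 1, 2 gives y = 4.404872, -1.318605, -3.086267.
λ_k = y_k + 0.666667 gives λ = 5.0715, -0.6519, -2.4196 (check: the sum is 2.0000 = tr M).

Hence λ_max = 5.0715 and λ_min = -2.4196.


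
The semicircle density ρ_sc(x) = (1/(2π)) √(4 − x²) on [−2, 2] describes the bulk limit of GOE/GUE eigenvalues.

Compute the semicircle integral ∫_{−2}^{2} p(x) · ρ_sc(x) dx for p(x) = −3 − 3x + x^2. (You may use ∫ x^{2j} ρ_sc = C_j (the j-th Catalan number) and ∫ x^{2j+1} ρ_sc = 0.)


Write p(x) = Σ a_i x^i, split into monomials and integrate each against ρ_sc separately.
Using ∫ x^{2j} ρ_sc = C_j = (1/(j+1)) C(2j, j) (Catalan numbers) and ∫ x^{2j+1} ρ_sc = 0 (odd monomials vanish by symmetry):
  i = 0 (even): a_0 · C_{0} = -3 · 1 = -3
  i = 1 (odd): ∫ x^1 ρ_sc = 0 (vanishes)
  i = 2 (even): a_2 · C_{1} = 1 · 1 = 1

Summing the contributions: ∫_{−2}^{2} p(x) ρ_sc(x) dx = (-3) + 1 = -2.


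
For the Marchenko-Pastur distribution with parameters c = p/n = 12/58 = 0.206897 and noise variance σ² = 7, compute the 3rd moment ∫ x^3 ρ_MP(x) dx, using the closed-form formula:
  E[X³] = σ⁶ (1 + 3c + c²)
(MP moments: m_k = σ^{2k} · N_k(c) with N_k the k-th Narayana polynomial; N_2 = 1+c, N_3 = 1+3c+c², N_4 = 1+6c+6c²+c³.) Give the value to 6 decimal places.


E[X³] = σ⁶ (1 + 3c + c²) (third MP moment). With σ² = 7 (so σ⁶ = 343) and c = 12/58 = 0.206897: E[X³] = 343 · (1 + 3·0.206897 + (0.206897)²) = 343 · 1.663496.

So E[X^3] = 570.579073.


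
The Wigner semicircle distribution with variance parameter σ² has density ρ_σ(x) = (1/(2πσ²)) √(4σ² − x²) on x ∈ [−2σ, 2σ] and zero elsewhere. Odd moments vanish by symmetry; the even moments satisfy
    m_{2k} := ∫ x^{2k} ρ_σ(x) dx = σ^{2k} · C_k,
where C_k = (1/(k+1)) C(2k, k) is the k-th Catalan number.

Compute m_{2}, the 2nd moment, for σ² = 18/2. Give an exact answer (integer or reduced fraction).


By the scaled semicircle moment identity, m_{2k} = σ^{2k} · C_k with k = 1.
C_1 = (1/(k+1)) · C(2k, k) = (1/2) · C(2, 1) = (1/2) · 2 = 1.
σ^{2k} = (σ²)^k = (18/2)^1 = 9.

Therefore m_{2} = σ^{2} · C_1 = 9 · 1 = 9.


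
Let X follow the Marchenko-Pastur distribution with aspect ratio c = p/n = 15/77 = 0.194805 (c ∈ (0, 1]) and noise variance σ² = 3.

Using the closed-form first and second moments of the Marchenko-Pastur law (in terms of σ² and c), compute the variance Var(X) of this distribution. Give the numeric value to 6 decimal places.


Recall the MP moments m_1 = E[X] = σ² and m_2 = E[X²] = σ⁴ (1 + c).
m_1 = E[X] = σ² = 3, so m_1² = 9.
m_2 = E[X²] = σ⁴ (1 + c) = 9 · (1 + 0.194805) = 9 · 1.194805 = 10.753247.
(Note m_2 − m_1² simplifies to c · σ⁴ = 0.194805 · 9.)

Var(X) = m_2 − m_1² = 10.753247 − 9 = 1.753247.


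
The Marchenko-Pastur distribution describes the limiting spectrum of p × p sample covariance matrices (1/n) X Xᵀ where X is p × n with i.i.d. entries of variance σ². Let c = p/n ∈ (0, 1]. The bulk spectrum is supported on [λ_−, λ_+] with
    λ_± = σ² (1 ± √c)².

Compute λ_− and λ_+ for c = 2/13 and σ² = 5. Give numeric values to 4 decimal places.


c = 2/13 = 0.153846; √c = 0.392232.
λ_− = σ² (1 − √c)² = 5 · (1 − 0.392232)² = 5 · (0.607768)² = 1.846908.
λ_+ = σ² (1 + √c)² = 5 · (1 + 0.392232)² = 5 · (1.392232)² = 9.691553.

Rounded to 4 decimal places: λ_− ≈ 1.8469, λ_+ ≈ 9.6916.


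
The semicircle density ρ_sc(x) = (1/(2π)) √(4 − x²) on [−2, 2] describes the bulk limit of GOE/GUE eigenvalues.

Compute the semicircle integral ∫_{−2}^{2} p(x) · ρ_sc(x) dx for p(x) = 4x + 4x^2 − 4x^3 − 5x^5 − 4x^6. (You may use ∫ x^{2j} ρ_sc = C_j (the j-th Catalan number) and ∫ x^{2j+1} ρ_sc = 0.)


Write p(x) = Σ a_i x^i, split into monomials and integrate each against ρ_sc separately.
Using ∫ x^{2j} ρ_sc = C_j = (1/(j+1)) C(2j, j) (Catalan numbers) and ∫ x^{2j+1} ρ_sc = 0 (odd monomials vanish by symmetry):
  i = 1 (odd): ∫ x^1 ρ_sc = 0 (vanishes)
  i = 2 (even): a_2 · C_{1} = 4 · 1 = 4
  i = 3 (odd): ∫ x^3 ρ_sc = 0 (vanishes)
  i = 5 (odd): ∫ x^5 ρ_sc = 0 (vanishes)
  i = 6 (even): a_6 · C_{3} = -4 · 5 = -20

Summing the contributions: ∫_{−2}^{2} p(x) ρ_sc(x) dx = 4 + (-20) = -16.


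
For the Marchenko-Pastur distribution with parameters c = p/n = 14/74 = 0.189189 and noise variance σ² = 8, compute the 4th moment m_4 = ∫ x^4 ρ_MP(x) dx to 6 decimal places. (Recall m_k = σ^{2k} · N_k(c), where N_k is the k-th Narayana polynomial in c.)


E[X⁴] = σ⁸ (1 + 6c + 6c² + c³) (fourth MP moment). With σ² = 8 (so σ⁸ = 4096) and c = 14/74 = 0.189189: E[X⁴] = 4096 · (1 + 6·0.189189 + 6·(0.189189)² + (0.189189)³) = 4096 · 2.356662.

So E[X^4] = 9652.887529.


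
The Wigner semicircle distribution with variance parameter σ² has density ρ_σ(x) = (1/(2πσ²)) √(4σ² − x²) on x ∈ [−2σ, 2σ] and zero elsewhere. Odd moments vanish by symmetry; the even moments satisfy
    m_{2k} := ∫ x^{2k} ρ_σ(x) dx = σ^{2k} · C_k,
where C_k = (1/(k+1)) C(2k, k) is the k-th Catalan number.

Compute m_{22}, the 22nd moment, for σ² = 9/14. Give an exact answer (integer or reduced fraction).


By the scaled semicircle moment identity, m_{2k} = σ^{2k} · C_k with k = 11.
C_11 = (1/(k+1)) · C(2k, k) = (1/12) · C(22, 11) = (1/12) · 705432 = 58786.
σ^{2k} = (σ²)^k = (9/14)^11 = 31381059609/4049565169664.

Therefore m_{22} = σ^{22} · C_11 = (31381059609/4049565169664) · 58786 = 131769069298191/289254654976.


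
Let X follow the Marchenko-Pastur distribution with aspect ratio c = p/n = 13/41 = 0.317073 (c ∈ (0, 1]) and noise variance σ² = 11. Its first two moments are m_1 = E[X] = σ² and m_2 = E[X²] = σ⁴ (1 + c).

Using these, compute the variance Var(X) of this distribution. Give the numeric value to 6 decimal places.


m_1 = E[X] = σ² = 11, so m_1² = 121.
m_2 = E[X²] = σ⁴ (1 + c) = 121 · (1 + 0.317073) = 121 · 1.317073 = 159.365854.
(Note m_2 − m_1² simplifies to c · σ⁴ = 0.317073 · 121.)

Var(X) = m_2 − m_1² = 159.365854 − 121 = 38.365854.


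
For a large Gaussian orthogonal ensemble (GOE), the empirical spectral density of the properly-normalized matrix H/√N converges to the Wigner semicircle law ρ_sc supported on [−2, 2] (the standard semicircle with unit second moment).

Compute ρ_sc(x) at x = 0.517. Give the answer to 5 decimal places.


ρ_sc(x) = (1/(2π)) √(4 − x²). With x = 0.517:
  4 − x² = 4 − (0.517)² = 4 − 0.267289 = 3.732711.
  √(4 − x²) = 1.932023.
  1/(2π) = 0.159155.
  ρ_sc(0.517) = 0.159155 · 1.932023 = 0.307491.

Rounded to 5 decimal places: ρ_sc(0.517) ≈ 0.30749.


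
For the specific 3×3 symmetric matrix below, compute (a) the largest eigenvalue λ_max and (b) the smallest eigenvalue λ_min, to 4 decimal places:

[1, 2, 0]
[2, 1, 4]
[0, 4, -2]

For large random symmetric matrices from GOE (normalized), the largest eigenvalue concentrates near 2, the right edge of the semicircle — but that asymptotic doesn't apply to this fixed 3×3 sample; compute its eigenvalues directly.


Since M is real symmetric, all three eigenvalues are real; they are the roots of det(λI − M) = λ³ − (tr M) λ² + s λ − det M, where s is the sum of the principal 2×2 minors.
tr M = 1 + 1 + (-2) = 0.
s = (1·1 − 2²) + (1·(-2) − 0²) + (1·(-2) − 4²) = -3 + (-2) + (-18) = -23.
det M (expand along row 1) = 1·(-18) − 2·(-4) + 0·8 = -10.
Characteristic polynomial: λ³ − 23λ + 10 = 0.
Substitute λ = y + (tr M)/3 = y + 0.000000 to remove the quadratic term: y³ + p·y + q = 0 with p = s − (tr M)²/3 = -23.000000 and q = −2(tr M)³/27 + (tr M)·s/3 − det M = 10.000000.
Three real roots ⇒ use the trigonometric (Viète) form: r = 2√(−p/3) = 5.537749, φ = arccos(3q/(p·r)) = arccos(-0.235538) = 1.808568 rad.
y_k = r·cos(φ/3 − 2πk/3) for k = 0, 1, 2 gives y = 4.561553, 0.438447, -5.000000.
λ_k = y_k + 0.000000 gives λ = 4.5616, 0.4384, -5.0000 (check: the sum is 0.0000 = tr M).

Hence λ_max = 4.5616 and λ_min = -5.0000.


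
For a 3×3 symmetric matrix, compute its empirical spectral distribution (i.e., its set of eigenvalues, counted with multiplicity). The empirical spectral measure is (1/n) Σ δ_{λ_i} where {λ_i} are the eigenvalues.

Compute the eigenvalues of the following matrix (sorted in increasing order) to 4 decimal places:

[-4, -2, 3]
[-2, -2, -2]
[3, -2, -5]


Since M is real symmetric, all three eigenvalues are real; they are the roots of det(λI − M) = λ³ − (tr M) λ² + s λ − det M, where s is the sum of the principal 2×2 minors.
tr M = -4 + (-2) + (-5) = -11.
s = ((-4)·(-2) − (-2)²) + ((-4)·(-5) − 3²) + ((-2)·(-5) − (-2)²) = 4 + 11 + 6 = 21.
det M (expand along row 1) = (-4)·6 − (-2)·16 + 3·10 = 38.
Characteristic polynomial: λ³ + 11λ² + 21λ − 38 = 0.
Substitute λ = y + (tr M)/3 = y − 3.666667 to remove the quadratic term: y³ + p·y + q = 0 with p = s − (tr M)²/3 = -19.333333 and q = −2(tr M)³/27 + (tr M)·s/3 − det M = -16.407407.
Three real roots ⇒ use the trigonometric (Viète) form: r = 2√(−p/3) = 5.077182, φ = arccos(3q/(p·r)) = arccos(0.501455) = 1.045517 rad.
y_k = r·cos(φ/3 − 2πk/3) for k = 0, 1, 2 gives y = 4.771963, -0.884444, -3.887518.
λ_k = y_k − 3.666667 gives λ = 1.1053, -4.5511, -7.5542 (check: the sum is -11.0000 = tr M).

Eigenvalues sorted in increasing order: [-7.5542, -4.5511, 1.1053].


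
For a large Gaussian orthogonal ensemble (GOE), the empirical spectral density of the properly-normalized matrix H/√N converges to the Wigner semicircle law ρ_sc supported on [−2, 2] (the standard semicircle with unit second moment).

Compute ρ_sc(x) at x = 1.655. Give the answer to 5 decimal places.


ρ_sc(x) = (1/(2π)) √(4 − x²). With x = 1.655:
  4 − x² = 4 − (1.655)² = 4 − 2.739025 = 1.260975.
  √(4 − x²) = 1.122931.
  1/(2π) = 0.159155.
  ρ_sc(1.655) = 0.159155 · 1.122931 = 0.178720.

Rounded to 5 decimal places: ρ_sc(1.655) ≈ 0.17872.


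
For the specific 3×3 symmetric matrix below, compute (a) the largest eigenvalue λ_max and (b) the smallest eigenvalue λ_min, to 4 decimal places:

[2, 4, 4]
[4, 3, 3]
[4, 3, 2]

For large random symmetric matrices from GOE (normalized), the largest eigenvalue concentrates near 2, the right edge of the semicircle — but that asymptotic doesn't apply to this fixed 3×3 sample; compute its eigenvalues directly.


Since M is real symmetric, all three eigenvalues are real; they are the roots of det(λI − M) = λ³ − (tr M) λ² + s λ − det M, where s is the sum of the principal 2×2 minors.
tr M = 2 + 3 + 2 = 7.
s = (2·3 − 4²) + (2·2 − 4²) + (3·2 − 3²) = -10 + (-12) + (-3) = -25.
det M (expand along row 1) = 2·(-3) − 4·(-4) + 4·0 = 10.
Characteristic polynomial: λ³ − 7λ² − 25λ − 10 = 0.
Substitute λ = y + (tr M)/3 = y + 2.333333 to remove the quadratic term: y³ + p·y + q = 0 with p = s − (tr M)²/3 = -41.333333 and q = −2(tr M)³/27 + (tr M)·s/3 − det M = -93.740741.
Three real roots ⇒ use the trigonometric (Viète) form: r = 2√(−p/3) = 7.423686, φ = arccos(3q/(p·r)) = arccos(0.916494) = 0.411570 rad.
y_k = r·cos(φ/3 − 2πk/3) for k = 0, 1, 2 gives y = 7.353934, -2.797724, -4.556211.
λ_k = y_k + 2.333333 gives λ = 9.6873, -0.4644, -2.2229 (check: the sum is 7.0000 = tr M).

Hence λ_max = 9.6873 and λ_min = -2.2229.


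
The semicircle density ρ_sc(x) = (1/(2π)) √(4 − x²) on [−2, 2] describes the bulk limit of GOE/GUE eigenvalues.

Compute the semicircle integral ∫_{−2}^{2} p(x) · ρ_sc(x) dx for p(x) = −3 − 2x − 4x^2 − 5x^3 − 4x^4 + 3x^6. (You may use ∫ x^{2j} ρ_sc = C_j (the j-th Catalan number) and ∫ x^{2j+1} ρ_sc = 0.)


Write p(x) = Σ a_i x^i, split into monomials and integrate each against ρ_sc separately.
Using ∫ x^{2j} ρ_sc = C_j = (1/(j+1)) C(2j, j) (Catalan numbers) and ∫ x^{2j+1} ρ_sc = 0 (odd monomials vanish by symmetry):
  i = 0 (even): a_0 · C_{0} = -3 · 1 = -3
  i = 1 (odd): ∫ x^1 ρ_sc = 0 (vanishes)
  i = 2 (even): a_2 · C_{1} = -4 · 1 = -4
  i = 3 (odd): ∫ x^3 ρ_sc = 0 (vanishes)
  i = 4 (even): a_4 · C_{2} = -4 · 2 = -8
  i = 6 (even): a_6 · C_{3} = 3 · 5 = 15

Summing the contributions: ∫_{−2}^{2} p(x) ρ_sc(x) dx = (-3) + (-4) + (-8) + 15 = 0.


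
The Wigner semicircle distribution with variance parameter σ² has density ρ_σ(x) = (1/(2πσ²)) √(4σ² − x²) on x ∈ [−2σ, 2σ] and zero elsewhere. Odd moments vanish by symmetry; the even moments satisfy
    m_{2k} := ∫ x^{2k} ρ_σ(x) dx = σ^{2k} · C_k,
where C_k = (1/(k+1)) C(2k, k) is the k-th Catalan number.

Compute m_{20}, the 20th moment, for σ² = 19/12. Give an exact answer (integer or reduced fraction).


By the scaled semicircle moment identity, m_{2k} = σ^{2k} · C_k with k = 10.
C_10 = (1/(k+1)) · C(2k, k) = (1/11) · C(20, 10) = (1/11) · 184756 = 16796.
σ^{2k} = (σ²)^k = (19/12)^10 = 6131066257801/61917364224.

Therefore m_{20} = σ^{20} · C_10 = (6131066257801/61917364224) · 16796 = 25744347216506399/15479341056.


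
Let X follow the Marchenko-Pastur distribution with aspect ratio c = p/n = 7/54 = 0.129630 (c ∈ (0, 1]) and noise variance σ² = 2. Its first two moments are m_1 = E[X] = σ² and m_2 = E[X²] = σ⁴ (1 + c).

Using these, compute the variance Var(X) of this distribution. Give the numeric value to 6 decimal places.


m_1 = E[X] = σ² = 2, so m_1² = 4.
m_2 = E[X²] = σ⁴ (1 + c) = 4 · (1 + 0.129630) = 4 · 1.129630 = 4.518519.
(Note m_2 − m_1² simplifies to c · σ⁴ = 0.129630 · 4.)

Var(X) = m_2 − m_1² = 4.518519 − 4 = 0.518519.


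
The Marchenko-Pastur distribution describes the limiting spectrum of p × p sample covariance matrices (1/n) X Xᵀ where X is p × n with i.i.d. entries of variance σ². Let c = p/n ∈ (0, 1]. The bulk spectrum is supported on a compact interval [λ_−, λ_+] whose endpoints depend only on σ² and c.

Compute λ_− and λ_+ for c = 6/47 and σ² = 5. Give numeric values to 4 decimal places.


c = 6/47 = 0.127660; √c = 0.357295.
λ_− = σ² (1 − √c)² = 5 · (1 − 0.357295)² = 5 · (0.642705)² = 2.065350.
λ_+ = σ² (1 + √c)² = 5 · (1 + 0.357295)² = 5 · (1.357295)² = 9.211246.

Rounded to 4 decimal places: λ_− ≈ 2.0653, λ_+ ≈ 9.2112.


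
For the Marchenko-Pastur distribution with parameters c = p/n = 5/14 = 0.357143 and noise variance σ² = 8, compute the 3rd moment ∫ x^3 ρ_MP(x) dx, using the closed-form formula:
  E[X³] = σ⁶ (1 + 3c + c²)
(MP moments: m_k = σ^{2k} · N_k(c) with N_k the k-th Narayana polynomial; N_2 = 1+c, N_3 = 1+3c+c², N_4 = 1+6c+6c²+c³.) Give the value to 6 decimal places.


E[X³] = σ⁶ (1 + 3c + c²) (third MP moment). With σ² = 8 (so σ⁶ = 512) and c = 5/14 = 0.357143: E[X³] = 512 · (1 + 3·0.357143 + (0.357143)²) = 512 · 2.198980.

So E[X^3] = 1125.877551.


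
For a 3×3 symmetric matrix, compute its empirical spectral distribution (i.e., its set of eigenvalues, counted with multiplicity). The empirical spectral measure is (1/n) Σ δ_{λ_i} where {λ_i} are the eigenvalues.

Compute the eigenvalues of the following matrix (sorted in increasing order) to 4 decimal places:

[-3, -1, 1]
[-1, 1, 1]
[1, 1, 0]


Since M is real symmetric, all three eigenvalues are real; they are the roots of det(λI − M) = λ³ − (tr M) λ² + s λ − det M, where s is the sum of the principal 2×2 minors.
tr M = -3 + 1 + 0 = -2.
s = ((-3)·1 − (-1)²) + ((-3)·0 − 1²) + (1·0 − 1²) = -4 + (-1) + (-1) = -6.
det M (expand along row 1) = (-3)·(-1) − (-1)·(-1) + 1·(-2) = 0.
Characteristic polynomial: λ³ + 2λ² − 6λ = 0.
Substitute λ = y + (tr M)/3 = y − 0.666667 to remove the quadratic term: y³ + p·y + q = 0 with p = s − (tr M)²/3 = -7.333333 and q = −2(tr M)³/27 + (tr M)·s/3 − det M = 4.592593.
Three real roots ⇒ use the trigonometric (Viète) form: r = 2√(−p/3) = 3.126944, φ = arccos(3q/(p·r)) = arccos(-0.600838) = 2.215346 rad.
y_k = r·cos(φ/3 − 2πk/3) for k = 0, 1, 2 gives y = 2.312418, 0.666667, -2.979085.
λ_k = y_k − 0.666667 gives λ = 1.6458, 0.0000, -3.6458 (check: the sum is -2.0000 = tr M).

Eigenvalues sorted in increasing order: [-3.6458, 0.0000, 1.6458].


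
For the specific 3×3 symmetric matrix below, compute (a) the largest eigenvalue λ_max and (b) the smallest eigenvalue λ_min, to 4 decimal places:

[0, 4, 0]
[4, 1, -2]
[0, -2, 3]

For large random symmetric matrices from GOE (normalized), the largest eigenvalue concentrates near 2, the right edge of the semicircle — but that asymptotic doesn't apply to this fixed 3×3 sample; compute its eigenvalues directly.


Since M is real symmetric, all three eigenvalues are real; they are the roots of det(λI − M) = λ³ − (tr M) λ² + s λ − det M, where s is the sum of the principal 2×2 minors.
tr M = 0 + 1 + 3 = 4.
s = (0·1 − 4²) + (0·3 − 0²) + (1·3 − (-2)²) = -16 + 0 + (-1) = -17.
det M (expand along row 1) = 0·(-1) − 4·12 + 0·(-8) = -48.
Characteristic polynomial: λ³ − 4λ² − 17λ + 48 = 0.
Substitute λ = y + (tr M)/3 = y + 1.333333 to remove the quadratic term: y³ + p·y + q = 0 with p = s − (tr M)²/3 = -22.333333 and q = −2(tr M)³/27 + (tr M)·s/3 − det M = 20.592593.
Three real roots ⇒ use the trigonometric (Viète) form: r = 2√(−p/3) = 5.456902, φ = arccos(3q/(p·r)) = arccos(-0.506912) = 2.102395 rad.
y_k = r·cos(φ/3 − 2πk/3) for k = 0, 1, 2 gives y = 4.170861, 0.961908, -5.132769.
λ_k = y_k + 1.333333 gives λ = 5.5042, 2.2952, -3.7994 (check: the sum is 4.0000 = tr M).

Hence λ_max = 5.5042 and λ_min = -3.7994.


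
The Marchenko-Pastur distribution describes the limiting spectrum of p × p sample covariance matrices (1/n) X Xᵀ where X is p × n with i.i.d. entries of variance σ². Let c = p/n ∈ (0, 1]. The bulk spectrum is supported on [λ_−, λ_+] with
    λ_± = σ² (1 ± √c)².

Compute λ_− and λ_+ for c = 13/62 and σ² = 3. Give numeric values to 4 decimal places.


c = 13/62 = 0.209677; √c = 0.457905.
λ_− = σ² (1 − √c)² = 3 · (1 − 0.457905)² = 3 · (0.542095)² = 0.881599.
λ_+ = σ² (1 + √c)² = 3 · (1 + 0.457905)² = 3 · (1.457905)² = 6.376465.

Rounded to 4 decimal places: λ_− ≈ 0.8816, λ_+ ≈ 6.3765.


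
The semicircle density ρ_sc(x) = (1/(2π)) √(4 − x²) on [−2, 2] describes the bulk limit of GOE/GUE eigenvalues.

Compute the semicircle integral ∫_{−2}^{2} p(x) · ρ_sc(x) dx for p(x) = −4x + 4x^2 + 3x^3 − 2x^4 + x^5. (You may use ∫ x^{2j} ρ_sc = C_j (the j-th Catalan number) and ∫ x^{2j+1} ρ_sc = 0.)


Write p(x) = Σ a_i x^i, split into monomials and integrate each against ρ_sc separately.
Using ∫ x^{2j} ρ_sc = C_j = (1/(j+1)) C(2j, j) (Catalan numbers) and ∫ x^{2j+1} ρ_sc = 0 (odd monomials vanish by symmetry):
  i = 1 (odd): ∫ x^1 ρ_sc = 0 (vanishes)
  i = 2 (even): a_2 · C_{1} = 4 · 1 = 4
  i = 3 (odd): ∫ x^3 ρ_sc = 0 (vanishes)
  i = 4 (even): a_4 · C_{2} = -2 · 2 = -4
  i = 5 (odd): ∫ x^5 ρ_sc = 0 (vanishes)

Summing the contributions: ∫_{−2}^{2} p(x) ρ_sc(x) dx = 4 + (-4) = 0.


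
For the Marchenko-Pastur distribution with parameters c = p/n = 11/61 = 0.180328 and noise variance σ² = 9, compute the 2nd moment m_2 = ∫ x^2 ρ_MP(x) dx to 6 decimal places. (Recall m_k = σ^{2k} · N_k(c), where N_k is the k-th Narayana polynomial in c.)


E[X²] = σ⁴ (1 + c) (second MP moment). With σ² = 9 (so σ⁴ = 81) and c = 11/61 = 0.180328: E[X²] = 81 · (1 + 0.180328) = 81 · 1.180328.

So E[X^2] = 95.606557.


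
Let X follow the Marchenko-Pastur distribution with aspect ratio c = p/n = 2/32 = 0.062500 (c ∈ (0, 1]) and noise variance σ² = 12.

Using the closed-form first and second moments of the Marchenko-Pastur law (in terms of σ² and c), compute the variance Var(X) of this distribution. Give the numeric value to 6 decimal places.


Recall the MP moments m_1 = E[X] = σ² and m_2 = E[X²] = σ⁴ (1 + c).
m_1 = E[X] = σ² = 12, so m_1² = 144.
m_2 = E[X²] = σ⁴ (1 + c) = 144 · (1 + 0.062500) = 144 · 1.062500 = 153.000000.
(Note m_2 − m_1² simplifies to c · σ⁴ = 0.062500 · 144.)

Var(X) = m_2 − m_1² = 153.000000 − 144 = 9.000000.


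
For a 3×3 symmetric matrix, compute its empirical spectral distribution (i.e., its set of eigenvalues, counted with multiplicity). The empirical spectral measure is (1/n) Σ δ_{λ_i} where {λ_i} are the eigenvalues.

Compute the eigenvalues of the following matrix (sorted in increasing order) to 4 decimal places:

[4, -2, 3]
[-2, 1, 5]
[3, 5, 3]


Since M is real symmetric, all three eigenvalues are real; they are the roots of det(λI − M) = λ³ − (tr M) λ² + s λ − det M, where s is the sum of the principal 2×2 minors.
tr M = 4 + 1 + 3 = 8.
s = (4·1 − (-2)²) + (4·3 − 3²) + (1·3 − 5²) = 0 + 3 + (-22) = -19.
det M (expand along row 1) = 4·(-22) − (-2)·(-21) + 3·(-13) = -169.
Characteristic polynomial: λ³ − 8λ² − 19λ + 169 = 0.
Substitute λ = y + (tr M)/3 = y + 2.666667 to remove the quadratic term: y³ + p·y + q = 0 with p = s − (tr M)²/3 = -40.333333 and q = −2(tr M)³/27 + (tr M)·s/3 − det M = 80.407407.
Three real roots ⇒ use the trigonometric (Viète) form: r = 2√(−p/3) = 7.333333, φ = arccos(3q/(p·r)) = arccos(-0.815552) = 2.524479 rad.
y_k = r·cos(φ/3 − 2πk/3) for k = 0, 1, 2 gives y = 4.886569, 2.292158, -7.178727.
λ_k = y_k + 2.666667 gives λ = 7.5532, 4.9588, -4.5121 (check: the sum is 8.0000 = tr M).

Eigenvalues sorted in increasing order: [-4.5121, 4.9588, 7.5532].


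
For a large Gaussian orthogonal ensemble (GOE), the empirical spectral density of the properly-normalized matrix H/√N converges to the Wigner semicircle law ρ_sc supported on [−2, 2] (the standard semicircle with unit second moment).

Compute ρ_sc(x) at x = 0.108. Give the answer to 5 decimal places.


ρ_sc(x) = (1/(2π)) √(4 − x²). With x = 0.108:
  4 − x² = 4 − (0.108)² = 4 − 0.011664 = 3.988336.
  √(4 − x²) = 1.997082.
  1/(2π) = 0.159155.
  ρ_sc(0.108) = 0.159155 · 1.997082 = 0.317845.

Rounded to 5 decimal places: ρ_sc(0.108) ≈ 0.31785.


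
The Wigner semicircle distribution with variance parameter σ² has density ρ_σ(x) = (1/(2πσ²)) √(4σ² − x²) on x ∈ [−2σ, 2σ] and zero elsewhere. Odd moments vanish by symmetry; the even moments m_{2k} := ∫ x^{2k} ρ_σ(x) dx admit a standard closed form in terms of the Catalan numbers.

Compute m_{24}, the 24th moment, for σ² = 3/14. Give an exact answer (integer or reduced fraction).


By the scaled semicircle moment identity, m_{2k} = σ^{2k} · C_k with k = 12.
C_12 = (1/(k+1)) · C(2k, k) = (1/13) · C(24, 12) = (1/13) · 2704156 = 208012.
σ^{2k} = (σ²)^k = (3/14)^12 = 531441/56693912375296.

Therefore m_{24} = σ^{24} · C_12 = (531441/56693912375296) · 208012 = 3948075189/2024782584832.


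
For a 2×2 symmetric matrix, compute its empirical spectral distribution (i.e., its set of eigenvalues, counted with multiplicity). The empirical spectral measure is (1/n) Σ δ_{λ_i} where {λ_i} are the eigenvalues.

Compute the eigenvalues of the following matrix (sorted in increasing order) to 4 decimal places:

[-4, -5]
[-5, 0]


Since M is real symmetric, both eigenvalues are real; they are the roots of det(λI − M) = λ² − (tr M) λ + det M.
tr M = -4 + 0 = -4.
det M = (-4)·0 − (-5)² = 0 − 25 = -25.
Characteristic polynomial: λ² + 4λ − 25 = 0.
Discriminant Δ = (tr M)² − 4·det M = 16 − (-100) = 116; √Δ = 10.770330.
λ = (tr M ± √Δ)/2 = (-4 ± 10.770330)/2, giving (tr M − √Δ)/2 = -7.3852 and (tr M + √Δ)/2 = 3.3852.

Eigenvalues sorted in increasing order: [-7.3852, 3.3852].


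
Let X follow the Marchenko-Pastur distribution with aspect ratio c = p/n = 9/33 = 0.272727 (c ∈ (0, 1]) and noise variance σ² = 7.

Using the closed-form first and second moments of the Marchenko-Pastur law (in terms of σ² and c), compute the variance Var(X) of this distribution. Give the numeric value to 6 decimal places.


Recall the MP moments m_1 = E[X] = σ² and m_2 = E[X²] = σ⁴ (1 + c).
m_1 = E[X] = σ² = 7, so m_1² = 49.
m_2 = E[X²] = σ⁴ (1 + c) = 49 · (1 + 0.272727) = 49 · 1.272727 = 62.363636.
(Note m_2 − m_1² simplifies to c · σ⁴ = 0.272727 · 49.)

Var(X) = m_2 − m_1² = 62.363636 − 49 = 13.363636.
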